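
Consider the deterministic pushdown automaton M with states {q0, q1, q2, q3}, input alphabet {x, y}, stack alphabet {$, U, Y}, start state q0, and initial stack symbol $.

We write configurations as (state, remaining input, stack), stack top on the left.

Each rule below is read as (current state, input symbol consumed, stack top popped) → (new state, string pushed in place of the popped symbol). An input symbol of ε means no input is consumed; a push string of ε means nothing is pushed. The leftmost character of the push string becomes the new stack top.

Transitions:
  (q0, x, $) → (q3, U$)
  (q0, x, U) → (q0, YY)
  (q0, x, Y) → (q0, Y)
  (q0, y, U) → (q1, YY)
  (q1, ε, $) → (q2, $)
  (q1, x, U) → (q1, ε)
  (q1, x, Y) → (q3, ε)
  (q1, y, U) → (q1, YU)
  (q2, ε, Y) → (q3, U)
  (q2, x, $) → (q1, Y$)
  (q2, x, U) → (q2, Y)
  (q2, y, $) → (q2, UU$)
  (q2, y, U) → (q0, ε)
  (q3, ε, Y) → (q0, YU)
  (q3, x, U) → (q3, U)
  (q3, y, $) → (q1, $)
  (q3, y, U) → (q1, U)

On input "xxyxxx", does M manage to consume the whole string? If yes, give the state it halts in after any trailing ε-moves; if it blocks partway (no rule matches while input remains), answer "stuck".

(q0, xxyxxx, $)
  read x, top $: go to q3, push U$ → (q3, xyxxx, U$)
  read x, top U: go to q3, push U → (q3, yxxx, U$)
  read y, top U: go to q1, push U → (q1, xxx, U$)
  read x, top U: go to q1, push ε → (q1, xx, $)
  ε-move, top $: go to q2, push $ → (q2, xx, $)
  read x, top $: go to q1, push Y$ → (q1, x, Y$)
  read x, top Y: go to q3, push ε → (q3, ε, $)
All input consumed; M is in state q3.

q3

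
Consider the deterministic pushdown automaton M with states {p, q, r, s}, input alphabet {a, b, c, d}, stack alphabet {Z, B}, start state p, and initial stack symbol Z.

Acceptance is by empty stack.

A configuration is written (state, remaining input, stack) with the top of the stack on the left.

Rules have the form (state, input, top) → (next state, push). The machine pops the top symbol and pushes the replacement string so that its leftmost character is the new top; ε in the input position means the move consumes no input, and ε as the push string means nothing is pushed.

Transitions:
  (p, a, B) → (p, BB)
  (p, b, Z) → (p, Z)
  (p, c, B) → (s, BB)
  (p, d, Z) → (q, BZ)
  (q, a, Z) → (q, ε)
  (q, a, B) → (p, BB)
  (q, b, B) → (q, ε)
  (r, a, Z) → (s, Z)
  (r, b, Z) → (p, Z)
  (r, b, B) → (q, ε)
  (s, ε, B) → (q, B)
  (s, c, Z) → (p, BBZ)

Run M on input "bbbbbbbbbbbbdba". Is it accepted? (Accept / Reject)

Accept

(p, bbbbbbbbbbbbdba, Z)
  read b, top Z: go to p, push Z → (p, bbbbbbbbbbbdba, Z)
  read b, top Z: go to p, push Z → (p, bbbbbbbbbbdba, Z)
  read b, top Z: go to p, push Z → (p, bbbbbbbbbdba, Z)
  read b, top Z: go to p, push Z → (p, bbbbbbbbdba, Z)
  read b, top Z: go to p, push Z → (p, bbbbbbbdba, Z)
  read b, top Z: go to p, push Z → (p, bbbbbbdba, Z)
  read b, top Z: go to p, push Z → (p, bbbbbdba, Z)
  read b, top Z: go to p, push Z → (p, bbbbdba, Z)
  read b, top Z: go to p, push Z → (p, bbbdba, Z)
  read b, top Z: go to p, push Z → (p, bbdba, Z)
  read b, top Z: go to p, push Z → (p, bdba, Z)
  read b, top Z: go to p, push Z → (p, dba, Z)
  read d, top Z: go to q, push BZ → (q, ba, BZ)
  read b, top B: go to q, push ε → (q, a, Z)
  read a, top Z: go to q, push ε → (q, ε, ε)
All input consumed and the stack is empty.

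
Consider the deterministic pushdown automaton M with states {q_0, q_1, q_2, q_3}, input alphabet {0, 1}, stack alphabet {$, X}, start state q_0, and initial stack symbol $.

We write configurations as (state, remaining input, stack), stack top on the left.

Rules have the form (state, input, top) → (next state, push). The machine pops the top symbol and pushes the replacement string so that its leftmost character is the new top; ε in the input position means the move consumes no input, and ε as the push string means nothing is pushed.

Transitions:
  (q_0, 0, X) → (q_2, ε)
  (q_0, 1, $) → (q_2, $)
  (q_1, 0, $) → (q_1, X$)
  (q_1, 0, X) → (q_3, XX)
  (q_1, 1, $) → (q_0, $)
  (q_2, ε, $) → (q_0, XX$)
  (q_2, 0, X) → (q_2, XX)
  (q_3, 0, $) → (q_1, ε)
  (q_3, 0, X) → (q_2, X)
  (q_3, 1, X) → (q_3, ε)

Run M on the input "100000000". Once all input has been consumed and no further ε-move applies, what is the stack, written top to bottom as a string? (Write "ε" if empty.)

(q_0, 100000000, $)
  read 1, top $: go to q_2, push $ → (q_2, 00000000, $)
  ε-move, top $: go to q_0, push XX$ → (q_0, 00000000, XX$)
  read 0, top X: go to q_2, push ε → (q_2, 0000000, X$)
  read 0, top X: go to q_2, push XX → (q_2, 000000, XX$)
  read 0, top X: go to q_2, push XX → (q_2, 00000, XXX$)
  read 0, top X: go to q_2, push XX → (q_2, 0000, XXXX$)
  read 0, top X: go to q_2, push XX → (q_2, 000, XXXXX$)
  read 0, top X: go to q_2, push XX → (q_2, 00, XXXXXX$)
  read 0, top X: go to q_2, push XX → (q_2, 0, XXXXXXX$)
  read 0, top X: go to q_2, push XX → (q_2, ε, XXXXXXXX$)
All input consumed in state q_2 with stack XXXXXXXX$.

XXXXXXXX$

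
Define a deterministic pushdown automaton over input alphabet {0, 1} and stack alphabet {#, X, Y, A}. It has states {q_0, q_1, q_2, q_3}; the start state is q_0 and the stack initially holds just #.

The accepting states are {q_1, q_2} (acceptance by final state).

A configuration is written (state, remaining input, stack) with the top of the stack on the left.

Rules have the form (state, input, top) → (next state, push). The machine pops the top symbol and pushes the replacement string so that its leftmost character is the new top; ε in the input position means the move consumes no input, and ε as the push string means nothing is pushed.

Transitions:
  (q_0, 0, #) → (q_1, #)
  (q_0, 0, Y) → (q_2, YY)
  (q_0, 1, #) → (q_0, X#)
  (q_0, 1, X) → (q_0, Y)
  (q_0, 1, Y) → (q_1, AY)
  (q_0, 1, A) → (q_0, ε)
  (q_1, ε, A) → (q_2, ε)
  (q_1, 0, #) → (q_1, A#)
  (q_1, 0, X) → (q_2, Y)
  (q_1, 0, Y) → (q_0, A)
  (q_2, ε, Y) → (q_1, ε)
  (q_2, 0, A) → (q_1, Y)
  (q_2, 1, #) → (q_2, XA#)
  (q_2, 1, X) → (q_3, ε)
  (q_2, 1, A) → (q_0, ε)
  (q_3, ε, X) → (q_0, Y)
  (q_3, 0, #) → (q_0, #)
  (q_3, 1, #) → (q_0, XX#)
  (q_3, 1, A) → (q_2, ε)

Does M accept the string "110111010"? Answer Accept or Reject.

(q_0, 110111010, #)
  read 1, top #: go to q_0, push X# → (q_0, 10111010, X#)
  read 1, top X: go to q_0, push Y → (q_0, 0111010, Y#)
  read 0, top Y: go to q_2, push YY → (q_2, 111010, YY#)
  ε-move, top Y: go to q_1, push ε → (q_1, 111010, Y#)
No transition applies at (q_1, 111010, Y#); input not fully consumed.

Reject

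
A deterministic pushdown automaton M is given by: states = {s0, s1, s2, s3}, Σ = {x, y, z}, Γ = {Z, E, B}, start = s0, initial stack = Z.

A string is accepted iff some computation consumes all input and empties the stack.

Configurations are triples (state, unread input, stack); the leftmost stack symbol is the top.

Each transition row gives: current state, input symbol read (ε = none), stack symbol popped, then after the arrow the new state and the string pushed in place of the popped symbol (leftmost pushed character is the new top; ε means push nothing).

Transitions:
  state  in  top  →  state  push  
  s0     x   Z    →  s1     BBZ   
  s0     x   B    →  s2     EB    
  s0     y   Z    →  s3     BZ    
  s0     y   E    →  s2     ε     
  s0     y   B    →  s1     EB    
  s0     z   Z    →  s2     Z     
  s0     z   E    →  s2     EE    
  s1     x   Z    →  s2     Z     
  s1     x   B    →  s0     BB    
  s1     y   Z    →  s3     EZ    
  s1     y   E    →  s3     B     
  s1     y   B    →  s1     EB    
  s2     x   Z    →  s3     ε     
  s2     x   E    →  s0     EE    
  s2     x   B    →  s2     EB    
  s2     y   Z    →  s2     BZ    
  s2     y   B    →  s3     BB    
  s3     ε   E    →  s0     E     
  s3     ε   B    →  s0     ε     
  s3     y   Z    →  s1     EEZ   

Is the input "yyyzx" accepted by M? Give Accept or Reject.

(s0, yyyzx, Z)
  read y, top Z: go to s3, push BZ → (s3, yyzx, BZ)
  ε-move, top B: go to s0, push ε → (s0, yyzx, Z)
  read y, top Z: go to s3, push BZ → (s3, yzx, BZ)
  ε-move, top B: go to s0, push ε → (s0, yzx, Z)
  read y, top Z: go to s3, push BZ → (s3, zx, BZ)
  ε-move, top B: go to s0, push ε → (s0, zx, Z)
  read z, top Z: go to s2, push Z → (s2, x, Z)
  read x, top Z: go to s3, push ε → (s3, ε, ε)
All input consumed and the stack is empty.

Accept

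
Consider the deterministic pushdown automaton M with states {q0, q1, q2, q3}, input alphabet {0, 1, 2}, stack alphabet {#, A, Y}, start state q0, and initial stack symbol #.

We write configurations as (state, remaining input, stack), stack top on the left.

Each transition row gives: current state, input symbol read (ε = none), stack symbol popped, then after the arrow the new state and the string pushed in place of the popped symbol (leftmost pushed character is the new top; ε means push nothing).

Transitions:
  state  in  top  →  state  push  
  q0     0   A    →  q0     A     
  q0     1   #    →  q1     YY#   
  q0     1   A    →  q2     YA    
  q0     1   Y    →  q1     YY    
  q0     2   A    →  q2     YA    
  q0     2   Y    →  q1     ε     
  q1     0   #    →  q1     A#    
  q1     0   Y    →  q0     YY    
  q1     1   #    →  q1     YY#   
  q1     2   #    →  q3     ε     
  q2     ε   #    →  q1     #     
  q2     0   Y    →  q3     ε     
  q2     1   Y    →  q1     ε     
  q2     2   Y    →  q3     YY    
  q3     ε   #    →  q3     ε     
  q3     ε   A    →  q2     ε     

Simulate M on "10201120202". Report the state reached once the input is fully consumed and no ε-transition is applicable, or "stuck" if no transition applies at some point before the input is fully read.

stuck

(q0, 10201120202, #) ⊢ (q1, 0201120202, YY#) ⊢ (q0, 201120202, YYY#) ⊢ (q1, 01120202, YY#) ⊢ (q0, 1120202, YYY#) ⊢ (q1, 120202, YYYY#)
No transition for (q1, 1, top Y); M blocks with input 120202 remaining.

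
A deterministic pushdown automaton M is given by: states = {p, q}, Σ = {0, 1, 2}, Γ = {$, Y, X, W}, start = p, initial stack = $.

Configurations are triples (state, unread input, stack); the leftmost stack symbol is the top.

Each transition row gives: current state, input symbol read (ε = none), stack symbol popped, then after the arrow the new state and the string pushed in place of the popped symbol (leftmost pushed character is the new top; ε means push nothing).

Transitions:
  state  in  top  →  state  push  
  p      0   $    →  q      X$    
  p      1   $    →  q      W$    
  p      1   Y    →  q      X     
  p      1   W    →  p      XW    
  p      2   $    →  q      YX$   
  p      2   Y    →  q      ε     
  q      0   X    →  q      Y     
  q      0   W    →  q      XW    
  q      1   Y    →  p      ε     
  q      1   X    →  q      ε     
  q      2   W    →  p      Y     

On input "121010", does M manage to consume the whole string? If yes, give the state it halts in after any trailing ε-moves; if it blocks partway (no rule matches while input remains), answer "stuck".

(p, 121010, $)
  read 1, top $: go to q, push W$ → (q, 21010, W$)
  read 2, top W: go to p, push Y → (p, 1010, Y$)
  read 1, top Y: go to q, push X → (q, 010, X$)
  read 0, top X: go to q, push Y → (q, 10, Y$)
  read 1, top Y: go to p, push ε → (p, 0, $)
  read 0, top $: go to q, push X$ → (q, ε, X$)
All input consumed; M is in state q.

q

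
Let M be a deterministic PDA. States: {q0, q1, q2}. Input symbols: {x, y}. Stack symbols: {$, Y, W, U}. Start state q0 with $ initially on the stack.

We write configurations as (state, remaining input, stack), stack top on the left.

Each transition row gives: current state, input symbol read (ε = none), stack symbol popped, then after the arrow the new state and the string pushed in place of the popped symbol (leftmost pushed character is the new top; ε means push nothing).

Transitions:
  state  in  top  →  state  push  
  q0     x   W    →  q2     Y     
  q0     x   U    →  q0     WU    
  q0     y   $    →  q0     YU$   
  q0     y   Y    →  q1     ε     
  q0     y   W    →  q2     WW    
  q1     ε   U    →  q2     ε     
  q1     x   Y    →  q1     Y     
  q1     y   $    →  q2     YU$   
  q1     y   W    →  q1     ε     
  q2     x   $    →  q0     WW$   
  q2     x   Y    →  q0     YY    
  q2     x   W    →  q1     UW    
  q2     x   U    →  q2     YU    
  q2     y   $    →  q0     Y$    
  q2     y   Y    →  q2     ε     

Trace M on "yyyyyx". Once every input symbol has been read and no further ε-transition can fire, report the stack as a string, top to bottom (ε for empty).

YYU$

(q0, yyyyyx, $) ⊢ (q0, yyyyx, YU$) ⊢ (q1, yyyx, U$) ⊢ (q2, yyyx, $) ⊢ (q0, yyx, Y$) ⊢ (q1, yx, $) ⊢ (q2, x, YU$) ⊢ (q0, ε, YYU$)
All input consumed in state q0 with stack YYU$.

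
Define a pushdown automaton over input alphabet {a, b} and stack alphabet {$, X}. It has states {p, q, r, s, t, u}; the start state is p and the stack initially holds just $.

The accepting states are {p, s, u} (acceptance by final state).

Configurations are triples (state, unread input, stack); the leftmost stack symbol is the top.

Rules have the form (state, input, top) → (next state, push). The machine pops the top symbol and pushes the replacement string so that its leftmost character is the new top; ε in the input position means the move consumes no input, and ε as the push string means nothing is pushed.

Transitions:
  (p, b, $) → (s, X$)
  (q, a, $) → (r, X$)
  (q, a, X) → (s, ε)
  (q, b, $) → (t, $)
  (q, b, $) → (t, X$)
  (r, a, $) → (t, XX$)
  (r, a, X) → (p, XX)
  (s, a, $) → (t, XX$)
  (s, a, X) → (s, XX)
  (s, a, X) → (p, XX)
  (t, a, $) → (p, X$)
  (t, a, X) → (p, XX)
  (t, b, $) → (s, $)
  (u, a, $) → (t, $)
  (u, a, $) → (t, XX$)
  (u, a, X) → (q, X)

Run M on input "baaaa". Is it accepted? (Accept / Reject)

Accept

One accepting computation: (p, baaaa, $) ⊢ (s, aaaa, X$) ⊢ (s, aaa, XX$) ⊢ (s, aa, XXX$) ⊢ (s, a, XXXX$) ⊢ (s, ε, XXXXX$)
All input consumed and state s ∈ F.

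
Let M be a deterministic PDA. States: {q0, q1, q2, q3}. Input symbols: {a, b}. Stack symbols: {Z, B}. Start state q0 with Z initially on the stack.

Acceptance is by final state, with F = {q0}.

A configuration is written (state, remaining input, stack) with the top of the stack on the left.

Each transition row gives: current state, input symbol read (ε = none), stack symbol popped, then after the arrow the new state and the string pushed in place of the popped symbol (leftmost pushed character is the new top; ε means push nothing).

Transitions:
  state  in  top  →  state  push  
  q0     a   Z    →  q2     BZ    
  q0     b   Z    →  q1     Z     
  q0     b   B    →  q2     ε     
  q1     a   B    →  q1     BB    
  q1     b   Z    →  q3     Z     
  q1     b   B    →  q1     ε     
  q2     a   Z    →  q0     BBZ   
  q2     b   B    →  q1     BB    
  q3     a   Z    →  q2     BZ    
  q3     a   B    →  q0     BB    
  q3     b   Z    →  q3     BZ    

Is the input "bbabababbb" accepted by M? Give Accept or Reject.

Reject

(q0, bbabababbb, Z)
  read b, top Z: go to q1, push Z → (q1, babababbb, Z)
  read b, top Z: go to q3, push Z → (q3, abababbb, Z)
  read a, top Z: go to q2, push BZ → (q2, bababbb, BZ)
  read b, top B: go to q1, push BB → (q1, ababbb, BBZ)
  read a, top B: go to q1, push BB → (q1, babbb, BBBZ)
  read b, top B: go to q1, push ε → (q1, abbb, BBZ)
  read a, top B: go to q1, push BB → (q1, bbb, BBBZ)
  read b, top B: go to q1, push ε → (q1, bb, BBZ)
  read b, top B: go to q1, push ε → (q1, b, BZ)
  read b, top B: go to q1, push ε → (q1, ε, Z)
All input consumed; state q1 ∉ F and no further ε-move applies.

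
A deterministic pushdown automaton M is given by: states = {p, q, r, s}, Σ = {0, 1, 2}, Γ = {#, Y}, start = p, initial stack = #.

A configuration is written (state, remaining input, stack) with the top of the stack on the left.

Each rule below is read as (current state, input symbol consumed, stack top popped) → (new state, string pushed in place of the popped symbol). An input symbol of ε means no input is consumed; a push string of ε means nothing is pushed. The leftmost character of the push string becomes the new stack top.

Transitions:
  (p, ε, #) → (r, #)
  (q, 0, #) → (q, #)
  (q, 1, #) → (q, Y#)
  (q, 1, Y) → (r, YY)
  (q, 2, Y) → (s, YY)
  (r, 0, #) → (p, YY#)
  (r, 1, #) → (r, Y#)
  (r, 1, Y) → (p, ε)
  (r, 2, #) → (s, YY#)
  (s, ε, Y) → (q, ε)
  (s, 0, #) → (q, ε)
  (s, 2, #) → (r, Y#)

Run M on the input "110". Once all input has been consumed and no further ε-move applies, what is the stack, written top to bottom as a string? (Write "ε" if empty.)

YY#

(p, 110, #) ⊢ (r, 110, #) ⊢ (r, 10, Y#) ⊢ (p, 0, #) ⊢ (r, 0, #) ⊢ (p, ε, YY#)
All input consumed in state p with stack YY#.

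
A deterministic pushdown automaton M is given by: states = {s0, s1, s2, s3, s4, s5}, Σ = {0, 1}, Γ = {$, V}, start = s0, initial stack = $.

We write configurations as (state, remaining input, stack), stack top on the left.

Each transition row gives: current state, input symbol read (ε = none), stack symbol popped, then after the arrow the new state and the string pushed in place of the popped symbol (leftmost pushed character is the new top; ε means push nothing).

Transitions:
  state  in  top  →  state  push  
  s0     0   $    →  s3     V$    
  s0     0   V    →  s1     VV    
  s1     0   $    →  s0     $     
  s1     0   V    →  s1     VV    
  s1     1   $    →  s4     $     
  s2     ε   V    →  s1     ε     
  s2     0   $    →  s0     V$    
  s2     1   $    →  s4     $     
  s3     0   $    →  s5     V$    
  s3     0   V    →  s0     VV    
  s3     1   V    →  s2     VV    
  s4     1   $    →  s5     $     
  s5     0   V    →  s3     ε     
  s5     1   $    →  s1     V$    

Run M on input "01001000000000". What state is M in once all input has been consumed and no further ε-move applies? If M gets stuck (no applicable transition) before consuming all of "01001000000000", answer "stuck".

(s0, 01001000000000, $)
  read 0, top $: go to s3, push V$ → (s3, 1001000000000, V$)
  read 1, top V: go to s2, push VV → (s2, 001000000000, VV$)
  ε-move, top V: go to s1, push ε → (s1, 001000000000, V$)
  read 0, top V: go to s1, push VV → (s1, 01000000000, VV$)
  read 0, top V: go to s1, push VV → (s1, 1000000000, VVV$)
No transition for (s1, 1, top V); M blocks with input 1000000000 remaining.

stuck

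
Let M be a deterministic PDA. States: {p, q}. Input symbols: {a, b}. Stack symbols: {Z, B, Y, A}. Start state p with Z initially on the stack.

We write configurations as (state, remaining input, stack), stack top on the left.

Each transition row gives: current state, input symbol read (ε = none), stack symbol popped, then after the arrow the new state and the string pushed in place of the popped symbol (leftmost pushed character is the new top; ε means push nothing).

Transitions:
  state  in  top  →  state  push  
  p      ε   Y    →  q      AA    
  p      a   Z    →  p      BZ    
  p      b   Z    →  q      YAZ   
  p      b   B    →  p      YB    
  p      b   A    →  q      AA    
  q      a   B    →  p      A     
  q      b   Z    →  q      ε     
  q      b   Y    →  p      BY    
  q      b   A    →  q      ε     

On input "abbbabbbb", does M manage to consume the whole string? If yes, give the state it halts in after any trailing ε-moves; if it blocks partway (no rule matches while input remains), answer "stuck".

q

(p, abbbabbbb, Z)
  read a, top Z: go to p, push BZ → (p, bbbabbbb, BZ)
  read b, top B: go to p, push YB → (p, bbabbbb, YBZ)
  ε-move, top Y: go to q, push AA → (q, bbabbbb, AABZ)
  read b, top A: go to q, push ε → (q, babbbb, ABZ)
  read b, top A: go to q, push ε → (q, abbbb, BZ)
  read a, top B: go to p, push A → (p, bbbb, AZ)
  read b, top A: go to q, push AA → (q, bbb, AAZ)
  read b, top A: go to q, push ε → (q, bb, AZ)
  read b, top A: go to q, push ε → (q, b, Z)
  read b, top Z: go to q, push ε → (q, ε, ε)
All input consumed; M is in state q.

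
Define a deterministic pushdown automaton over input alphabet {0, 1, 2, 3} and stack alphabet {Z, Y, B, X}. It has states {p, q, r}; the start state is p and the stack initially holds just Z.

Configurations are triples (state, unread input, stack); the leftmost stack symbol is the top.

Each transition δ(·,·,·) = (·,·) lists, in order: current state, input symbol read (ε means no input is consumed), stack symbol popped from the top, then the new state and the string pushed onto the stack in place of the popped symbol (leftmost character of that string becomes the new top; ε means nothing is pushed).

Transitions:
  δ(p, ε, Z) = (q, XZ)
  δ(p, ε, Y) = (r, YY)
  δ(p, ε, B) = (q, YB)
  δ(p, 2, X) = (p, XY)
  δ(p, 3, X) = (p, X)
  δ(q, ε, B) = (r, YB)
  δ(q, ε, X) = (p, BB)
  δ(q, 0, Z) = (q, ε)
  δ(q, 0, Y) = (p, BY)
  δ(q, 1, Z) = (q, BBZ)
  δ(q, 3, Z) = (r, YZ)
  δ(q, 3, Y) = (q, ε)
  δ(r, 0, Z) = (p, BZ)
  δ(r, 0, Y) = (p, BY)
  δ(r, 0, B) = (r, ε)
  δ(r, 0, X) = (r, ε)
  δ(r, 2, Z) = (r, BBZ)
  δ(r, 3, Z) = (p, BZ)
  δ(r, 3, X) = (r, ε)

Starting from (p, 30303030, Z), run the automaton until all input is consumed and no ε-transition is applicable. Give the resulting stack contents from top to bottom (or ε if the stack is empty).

YBYBYBYBYBBZ

(p, 30303030, Z)
  ε-move, top Z: go to q, push XZ → (q, 30303030, XZ)
  ε-move, top X: go to p, push BB → (p, 30303030, BBZ)
  ε-move, top B: go to q, push YB → (q, 30303030, YBBZ)
  read 3, top Y: go to q, push ε → (q, 0303030, BBZ)
  ε-move, top B: go to r, push YB → (r, 0303030, YBBZ)
  read 0, top Y: go to p, push BY → (p, 303030, BYBBZ)
  ε-move, top B: go to q, push YB → (q, 303030, YBYBBZ)
  read 3, top Y: go to q, push ε → (q, 03030, BYBBZ)
  ε-move, top B: go to r, push YB → (r, 03030, YBYBBZ)
  read 0, top Y: go to p, push BY → (p, 3030, BYBYBBZ)
  ε-move, top B: go to q, push YB → (q, 3030, YBYBYBBZ)
  read 3, top Y: go to q, push ε → (q, 030, BYBYBBZ)
  ε-move, top B: go to r, push YB → (r, 030, YBYBYBBZ)
  read 0, top Y: go to p, push BY → (p, 30, BYBYBYBBZ)
  ε-move, top B: go to q, push YB → (q, 30, YBYBYBYBBZ)
  read 3, top Y: go to q, push ε → (q, 0, BYBYBYBBZ)
  ε-move, top B: go to r, push YB → (r, 0, YBYBYBYBBZ)
  read 0, top Y: go to p, push BY → (p, ε, BYBYBYBYBBZ)
  ε-move, top B: go to q, push YB → (q, ε, YBYBYBYBYBBZ)
All input consumed in state q with stack YBYBYBYBYBBZ.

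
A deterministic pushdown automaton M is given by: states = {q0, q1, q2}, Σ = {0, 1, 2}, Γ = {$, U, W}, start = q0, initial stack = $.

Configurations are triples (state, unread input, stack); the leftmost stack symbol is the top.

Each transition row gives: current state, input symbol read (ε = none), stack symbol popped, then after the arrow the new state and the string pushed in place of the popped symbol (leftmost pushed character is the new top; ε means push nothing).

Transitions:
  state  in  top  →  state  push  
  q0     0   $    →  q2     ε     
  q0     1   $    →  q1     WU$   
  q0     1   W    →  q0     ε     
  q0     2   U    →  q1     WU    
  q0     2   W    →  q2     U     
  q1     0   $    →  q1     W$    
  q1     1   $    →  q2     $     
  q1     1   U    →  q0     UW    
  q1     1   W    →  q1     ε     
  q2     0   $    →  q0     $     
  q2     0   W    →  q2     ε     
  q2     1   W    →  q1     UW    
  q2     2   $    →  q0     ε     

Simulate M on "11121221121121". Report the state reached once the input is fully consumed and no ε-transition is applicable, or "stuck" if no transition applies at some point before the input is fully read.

stuck

(q0, 11121221121121, $)
  read 1, top $: go to q1, push WU$ → (q1, 1121221121121, WU$)
  read 1, top W: go to q1, push ε → (q1, 121221121121, U$)
  read 1, top U: go to q0, push UW → (q0, 21221121121, UW$)
  read 2, top U: go to q1, push WU → (q1, 1221121121, WUW$)
  read 1, top W: go to q1, push ε → (q1, 221121121, UW$)
No transition for (q1, 2, top U); M blocks with input 221121121 remaining.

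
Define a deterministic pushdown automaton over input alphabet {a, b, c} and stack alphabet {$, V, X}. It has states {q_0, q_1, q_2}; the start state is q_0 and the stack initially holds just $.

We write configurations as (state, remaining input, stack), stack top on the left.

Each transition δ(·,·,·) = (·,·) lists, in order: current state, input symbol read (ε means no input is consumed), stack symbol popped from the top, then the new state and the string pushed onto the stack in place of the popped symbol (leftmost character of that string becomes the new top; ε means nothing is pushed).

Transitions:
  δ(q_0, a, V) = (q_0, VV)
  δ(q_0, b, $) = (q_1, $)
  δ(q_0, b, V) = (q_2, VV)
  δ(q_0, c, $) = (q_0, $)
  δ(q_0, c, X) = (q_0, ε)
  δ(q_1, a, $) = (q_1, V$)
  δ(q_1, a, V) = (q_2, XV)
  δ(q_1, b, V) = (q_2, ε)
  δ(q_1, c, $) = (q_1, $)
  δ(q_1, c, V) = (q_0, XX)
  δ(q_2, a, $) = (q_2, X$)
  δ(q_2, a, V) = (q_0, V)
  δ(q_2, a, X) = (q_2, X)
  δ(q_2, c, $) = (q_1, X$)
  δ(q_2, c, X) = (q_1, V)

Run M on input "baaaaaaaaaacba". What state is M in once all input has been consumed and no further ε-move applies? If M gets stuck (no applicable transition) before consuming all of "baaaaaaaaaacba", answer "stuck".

(q_0, baaaaaaaaaacba, $)
  read b, top $: go to q_1, push $ → (q_1, aaaaaaaaaacba, $)
  read a, top $: go to q_1, push V$ → (q_1, aaaaaaaaacba, V$)
  read a, top V: go to q_2, push XV → (q_2, aaaaaaaacba, XV$)
  read a, top X: go to q_2, push X → (q_2, aaaaaaacba, XV$)
  read a, top X: go to q_2, push X → (q_2, aaaaaacba, XV$)
  read a, top X: go to q_2, push X → (q_2, aaaaacba, XV$)
  read a, top X: go to q_2, push X → (q_2, aaaacba, XV$)
  read a, top X: go to q_2, push X → (q_2, aaacba, XV$)
  read a, top X: go to q_2, push X → (q_2, aacba, XV$)
  read a, top X: go to q_2, push X → (q_2, acba, XV$)
  read a, top X: go to q_2, push X → (q_2, cba, XV$)
  read c, top X: go to q_1, push V → (q_1, ba, VV$)
  read b, top V: go to q_2, push ε → (q_2, a, V$)
  read a, top V: go to q_0, push V → (q_0, ε, V$)
All input consumed; M is in state q_0.

q_0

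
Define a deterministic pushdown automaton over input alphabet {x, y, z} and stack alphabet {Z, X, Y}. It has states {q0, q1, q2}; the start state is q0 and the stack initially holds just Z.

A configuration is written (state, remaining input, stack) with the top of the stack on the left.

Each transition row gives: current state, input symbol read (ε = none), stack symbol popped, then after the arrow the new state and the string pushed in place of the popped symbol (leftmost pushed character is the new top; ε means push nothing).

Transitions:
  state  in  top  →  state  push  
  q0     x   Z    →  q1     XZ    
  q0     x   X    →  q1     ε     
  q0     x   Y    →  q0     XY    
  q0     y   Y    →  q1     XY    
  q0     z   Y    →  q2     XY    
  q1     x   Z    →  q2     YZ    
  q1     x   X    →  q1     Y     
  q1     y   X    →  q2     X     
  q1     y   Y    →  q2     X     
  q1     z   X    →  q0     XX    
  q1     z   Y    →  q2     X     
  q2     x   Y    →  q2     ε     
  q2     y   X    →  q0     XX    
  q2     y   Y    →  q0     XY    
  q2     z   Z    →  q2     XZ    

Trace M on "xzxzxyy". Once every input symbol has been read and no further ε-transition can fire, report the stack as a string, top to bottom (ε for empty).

XXZ

(q0, xzxzxyy, Z)
  read x, top Z: go to q1, push XZ → (q1, zxzxyy, XZ)
  read z, top X: go to q0, push XX → (q0, xzxyy, XXZ)
  read x, top X: go to q1, push ε → (q1, zxyy, XZ)
  read z, top X: go to q0, push XX → (q0, xyy, XXZ)
  read x, top X: go to q1, push ε → (q1, yy, XZ)
  read y, top X: go to q2, push X → (q2, y, XZ)
  read y, top X: go to q0, push XX → (q0, ε, XXZ)
All input consumed in state q0 with stack XXZ.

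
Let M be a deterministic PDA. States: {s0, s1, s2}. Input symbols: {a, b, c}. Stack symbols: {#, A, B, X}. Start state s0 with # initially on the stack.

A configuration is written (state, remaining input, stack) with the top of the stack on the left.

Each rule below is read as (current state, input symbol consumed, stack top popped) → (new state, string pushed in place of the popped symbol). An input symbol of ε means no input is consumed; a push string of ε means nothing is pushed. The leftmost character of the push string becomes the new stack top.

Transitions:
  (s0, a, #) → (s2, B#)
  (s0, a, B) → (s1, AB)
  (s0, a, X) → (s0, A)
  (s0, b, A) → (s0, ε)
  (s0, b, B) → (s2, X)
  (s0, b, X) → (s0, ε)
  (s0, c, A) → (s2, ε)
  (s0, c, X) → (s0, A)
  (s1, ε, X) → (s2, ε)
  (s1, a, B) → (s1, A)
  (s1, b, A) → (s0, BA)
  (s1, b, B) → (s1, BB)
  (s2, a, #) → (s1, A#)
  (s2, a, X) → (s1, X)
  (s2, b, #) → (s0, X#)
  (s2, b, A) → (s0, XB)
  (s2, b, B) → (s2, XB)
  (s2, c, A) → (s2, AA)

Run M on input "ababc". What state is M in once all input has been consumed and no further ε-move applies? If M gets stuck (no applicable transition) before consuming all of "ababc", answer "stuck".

(s0, ababc, #)
  read a, top #: go to s2, push B# → (s2, babc, B#)
  read b, top B: go to s2, push XB → (s2, abc, XB#)
  read a, top X: go to s1, push X → (s1, bc, XB#)
  ε-move, top X: go to s2, push ε → (s2, bc, B#)
  read b, top B: go to s2, push XB → (s2, c, XB#)
No transition for (s2, c, top X); M blocks with input c remaining.

stuck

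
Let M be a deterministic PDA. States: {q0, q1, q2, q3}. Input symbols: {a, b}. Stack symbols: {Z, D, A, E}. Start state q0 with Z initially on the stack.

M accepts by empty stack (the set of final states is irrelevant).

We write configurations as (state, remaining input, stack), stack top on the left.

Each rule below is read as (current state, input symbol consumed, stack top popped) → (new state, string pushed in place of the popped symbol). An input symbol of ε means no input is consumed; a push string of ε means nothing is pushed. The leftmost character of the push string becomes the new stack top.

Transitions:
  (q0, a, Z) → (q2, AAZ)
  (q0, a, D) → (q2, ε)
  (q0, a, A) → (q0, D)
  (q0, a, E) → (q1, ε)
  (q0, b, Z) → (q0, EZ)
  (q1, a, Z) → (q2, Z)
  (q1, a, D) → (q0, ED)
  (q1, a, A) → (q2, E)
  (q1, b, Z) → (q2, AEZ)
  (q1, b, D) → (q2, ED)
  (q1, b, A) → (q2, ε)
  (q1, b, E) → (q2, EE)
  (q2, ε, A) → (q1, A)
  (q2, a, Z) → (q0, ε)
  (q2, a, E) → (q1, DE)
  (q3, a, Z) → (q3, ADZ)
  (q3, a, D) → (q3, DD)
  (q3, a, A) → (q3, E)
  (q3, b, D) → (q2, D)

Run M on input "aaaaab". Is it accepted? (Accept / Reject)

Reject

(q0, aaaaab, Z)
  read a, top Z: go to q2, push AAZ → (q2, aaaab, AAZ)
  ε-move, top A: go to q1, push A → (q1, aaaab, AAZ)
  read a, top A: go to q2, push E → (q2, aaab, EAZ)
  read a, top E: go to q1, push DE → (q1, aab, DEAZ)
  read a, top D: go to q0, push ED → (q0, ab, EDEAZ)
  read a, top E: go to q1, push ε → (q1, b, DEAZ)
  read b, top D: go to q2, push ED → (q2, ε, EDEAZ)
All input consumed; stack is EDEAZ, not empty, and no further ε-move applies.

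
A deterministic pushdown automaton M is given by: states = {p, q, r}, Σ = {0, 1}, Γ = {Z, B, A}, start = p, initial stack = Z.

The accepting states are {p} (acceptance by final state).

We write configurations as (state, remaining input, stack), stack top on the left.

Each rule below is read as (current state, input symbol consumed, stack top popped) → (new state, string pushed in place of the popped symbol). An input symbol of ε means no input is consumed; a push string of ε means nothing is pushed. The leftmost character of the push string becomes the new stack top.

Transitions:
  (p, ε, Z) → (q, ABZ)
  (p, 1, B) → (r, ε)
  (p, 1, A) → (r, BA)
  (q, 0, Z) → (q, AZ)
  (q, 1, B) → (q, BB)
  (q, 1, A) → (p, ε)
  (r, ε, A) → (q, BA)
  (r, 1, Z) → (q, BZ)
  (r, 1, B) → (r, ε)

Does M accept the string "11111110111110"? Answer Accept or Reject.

Reject

(p, 11111110111110, Z)
  ε-move, top Z: go to q, push ABZ → (q, 11111110111110, ABZ)
  read 1, top A: go to p, push ε → (p, 1111110111110, BZ)
  read 1, top B: go to r, push ε → (r, 111110111110, Z)
  read 1, top Z: go to q, push BZ → (q, 11110111110, BZ)
  read 1, top B: go to q, push BB → (q, 1110111110, BBZ)
  read 1, top B: go to q, push BB → (q, 110111110, BBBZ)
  read 1, top B: go to q, push BB → (q, 10111110, BBBBZ)
  read 1, top B: go to q, push BB → (q, 0111110, BBBBBZ)
No transition applies at (q, 0111110, BBBBBZ); input not fully consumed.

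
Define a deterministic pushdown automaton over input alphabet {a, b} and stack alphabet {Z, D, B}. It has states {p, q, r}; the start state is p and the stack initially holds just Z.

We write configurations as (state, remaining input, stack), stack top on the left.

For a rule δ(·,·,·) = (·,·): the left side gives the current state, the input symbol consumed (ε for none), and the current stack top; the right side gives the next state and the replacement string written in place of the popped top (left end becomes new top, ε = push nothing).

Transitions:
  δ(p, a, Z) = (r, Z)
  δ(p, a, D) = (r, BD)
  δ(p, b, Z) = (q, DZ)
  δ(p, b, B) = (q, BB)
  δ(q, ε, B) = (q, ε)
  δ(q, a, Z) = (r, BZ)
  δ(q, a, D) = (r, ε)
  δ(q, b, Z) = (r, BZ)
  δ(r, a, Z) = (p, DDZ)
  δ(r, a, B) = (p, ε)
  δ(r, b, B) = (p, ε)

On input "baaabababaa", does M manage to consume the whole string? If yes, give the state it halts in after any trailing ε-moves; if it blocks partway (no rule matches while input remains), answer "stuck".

p

(p, baaabababaa, Z)
  read b, top Z: go to q, push DZ → (q, aaabababaa, DZ)
  read a, top D: go to r, push ε → (r, aabababaa, Z)
  read a, top Z: go to p, push DDZ → (p, abababaa, DDZ)
  read a, top D: go to r, push BD → (r, bababaa, BDDZ)
  read b, top B: go to p, push ε → (p, ababaa, DDZ)
  read a, top D: go to r, push BD → (r, babaa, BDDZ)
  read b, top B: go to p, push ε → (p, abaa, DDZ)
  read a, top D: go to r, push BD → (r, baa, BDDZ)
  read b, top B: go to p, push ε → (p, aa, DDZ)
  read a, top D: go to r, push BD → (r, a, BDDZ)
  read a, top B: go to p, push ε → (p, ε, DDZ)
All input consumed; M is in state p.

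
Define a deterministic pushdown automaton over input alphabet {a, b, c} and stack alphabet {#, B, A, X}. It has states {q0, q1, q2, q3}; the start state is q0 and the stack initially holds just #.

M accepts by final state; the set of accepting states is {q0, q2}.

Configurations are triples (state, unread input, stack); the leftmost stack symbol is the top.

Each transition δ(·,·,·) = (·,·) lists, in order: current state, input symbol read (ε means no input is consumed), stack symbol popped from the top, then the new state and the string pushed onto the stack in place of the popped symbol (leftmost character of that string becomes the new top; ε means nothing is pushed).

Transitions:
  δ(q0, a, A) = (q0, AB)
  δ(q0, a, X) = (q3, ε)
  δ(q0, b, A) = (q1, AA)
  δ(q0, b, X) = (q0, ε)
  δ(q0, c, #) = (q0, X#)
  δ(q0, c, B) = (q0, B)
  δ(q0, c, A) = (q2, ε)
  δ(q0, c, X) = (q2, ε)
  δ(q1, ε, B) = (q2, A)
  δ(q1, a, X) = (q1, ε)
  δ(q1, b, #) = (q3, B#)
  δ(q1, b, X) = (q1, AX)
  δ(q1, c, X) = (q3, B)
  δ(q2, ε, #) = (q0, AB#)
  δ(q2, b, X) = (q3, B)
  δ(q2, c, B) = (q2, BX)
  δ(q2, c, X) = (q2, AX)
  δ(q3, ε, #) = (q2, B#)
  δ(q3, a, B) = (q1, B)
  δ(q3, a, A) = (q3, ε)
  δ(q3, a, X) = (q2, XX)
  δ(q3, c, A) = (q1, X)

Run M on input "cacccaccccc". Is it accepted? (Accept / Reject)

(q0, cacccaccccc, #)
  read c, top #: go to q0, push X# → (q0, acccaccccc, X#)
  read a, top X: go to q3, push ε → (q3, cccaccccc, #)
  ε-move, top #: go to q2, push B# → (q2, cccaccccc, B#)
  read c, top B: go to q2, push BX → (q2, ccaccccc, BX#)
  read c, top B: go to q2, push BX → (q2, caccccc, BXX#)
  read c, top B: go to q2, push BX → (q2, accccc, BXXX#)
No transition applies at (q2, accccc, BXXX#); input not fully consumed.

Reject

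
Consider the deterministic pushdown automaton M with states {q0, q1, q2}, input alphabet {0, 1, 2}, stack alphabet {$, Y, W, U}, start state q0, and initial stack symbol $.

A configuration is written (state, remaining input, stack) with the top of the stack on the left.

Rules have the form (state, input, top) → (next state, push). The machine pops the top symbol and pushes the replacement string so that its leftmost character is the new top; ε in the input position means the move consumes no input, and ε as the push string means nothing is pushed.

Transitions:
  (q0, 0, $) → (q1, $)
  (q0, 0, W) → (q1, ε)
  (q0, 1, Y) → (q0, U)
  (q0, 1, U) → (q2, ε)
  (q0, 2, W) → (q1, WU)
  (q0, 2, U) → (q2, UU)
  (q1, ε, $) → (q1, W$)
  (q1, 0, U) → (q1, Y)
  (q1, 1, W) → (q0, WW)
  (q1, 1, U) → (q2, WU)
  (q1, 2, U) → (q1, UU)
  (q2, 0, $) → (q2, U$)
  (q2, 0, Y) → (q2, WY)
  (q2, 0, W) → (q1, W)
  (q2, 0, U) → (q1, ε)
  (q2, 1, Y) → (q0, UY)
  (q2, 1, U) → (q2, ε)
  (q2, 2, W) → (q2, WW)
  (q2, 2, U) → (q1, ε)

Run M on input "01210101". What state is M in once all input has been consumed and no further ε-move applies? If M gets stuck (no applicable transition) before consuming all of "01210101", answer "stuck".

(q0, 01210101, $)
  read 0, top $: go to q1, push $ → (q1, 1210101, $)
  ε-move, top $: go to q1, push W$ → (q1, 1210101, W$)
  read 1, top W: go to q0, push WW → (q0, 210101, WW$)
  read 2, top W: go to q1, push WU → (q1, 10101, WUW$)
  read 1, top W: go to q0, push WW → (q0, 0101, WWUW$)
  read 0, top W: go to q1, push ε → (q1, 101, WUW$)
  read 1, top W: go to q0, push WW → (q0, 01, WWUW$)
  read 0, top W: go to q1, push ε → (q1, 1, WUW$)
  read 1, top W: go to q0, push WW → (q0, ε, WWUW$)
All input consumed; M is in state q0.

q0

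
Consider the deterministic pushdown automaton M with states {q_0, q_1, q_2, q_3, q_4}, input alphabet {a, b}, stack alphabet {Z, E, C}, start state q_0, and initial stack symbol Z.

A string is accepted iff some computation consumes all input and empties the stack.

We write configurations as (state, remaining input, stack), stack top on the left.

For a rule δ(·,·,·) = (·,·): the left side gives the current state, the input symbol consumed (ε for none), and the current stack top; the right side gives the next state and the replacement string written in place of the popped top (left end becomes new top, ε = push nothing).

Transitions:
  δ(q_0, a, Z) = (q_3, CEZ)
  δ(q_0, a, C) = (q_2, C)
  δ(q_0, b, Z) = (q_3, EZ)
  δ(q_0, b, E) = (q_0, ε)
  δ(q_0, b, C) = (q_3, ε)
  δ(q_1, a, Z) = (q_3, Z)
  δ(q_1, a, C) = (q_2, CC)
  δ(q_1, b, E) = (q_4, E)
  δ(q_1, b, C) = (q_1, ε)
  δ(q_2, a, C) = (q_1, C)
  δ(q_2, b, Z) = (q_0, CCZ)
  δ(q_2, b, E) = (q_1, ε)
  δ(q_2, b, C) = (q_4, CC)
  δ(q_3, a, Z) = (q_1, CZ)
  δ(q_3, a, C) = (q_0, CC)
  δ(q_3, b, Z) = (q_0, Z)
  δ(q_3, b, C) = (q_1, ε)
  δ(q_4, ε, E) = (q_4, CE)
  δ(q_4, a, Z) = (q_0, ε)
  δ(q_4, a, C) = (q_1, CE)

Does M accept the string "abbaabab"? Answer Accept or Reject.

(q_0, abbaabab, Z)
  read a, top Z: go to q_3, push CEZ → (q_3, bbaabab, CEZ)
  read b, top C: go to q_1, push ε → (q_1, baabab, EZ)
  read b, top E: go to q_4, push E → (q_4, aabab, EZ)
  ε-move, top E: go to q_4, push CE → (q_4, aabab, CEZ)
  read a, top C: go to q_1, push CE → (q_1, abab, CEEZ)
  read a, top C: go to q_2, push CC → (q_2, bab, CCEEZ)
  read b, top C: go to q_4, push CC → (q_4, ab, CCCEEZ)
  read a, top C: go to q_1, push CE → (q_1, b, CECCEEZ)
  read b, top C: go to q_1, push ε → (q_1, ε, ECCEEZ)
All input consumed; stack is ECCEEZ, not empty, and no further ε-move applies.

Reject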